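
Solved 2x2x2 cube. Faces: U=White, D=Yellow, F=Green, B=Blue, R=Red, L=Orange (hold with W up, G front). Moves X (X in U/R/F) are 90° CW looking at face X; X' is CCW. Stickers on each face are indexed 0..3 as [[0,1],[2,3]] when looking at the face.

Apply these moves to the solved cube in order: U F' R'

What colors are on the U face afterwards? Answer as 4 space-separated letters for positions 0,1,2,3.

Answer: W B B O

Derivation:
After move 1 (U): U=WWWW F=RRGG R=BBRR B=OOBB L=GGOO
After move 2 (F'): F=RGRG U=WWBR R=YBYR D=GOYY L=GWOW
After move 3 (R'): R=BRYY U=WBBO F=RWRR D=GGYG B=YOOB
Query: U face = WBBO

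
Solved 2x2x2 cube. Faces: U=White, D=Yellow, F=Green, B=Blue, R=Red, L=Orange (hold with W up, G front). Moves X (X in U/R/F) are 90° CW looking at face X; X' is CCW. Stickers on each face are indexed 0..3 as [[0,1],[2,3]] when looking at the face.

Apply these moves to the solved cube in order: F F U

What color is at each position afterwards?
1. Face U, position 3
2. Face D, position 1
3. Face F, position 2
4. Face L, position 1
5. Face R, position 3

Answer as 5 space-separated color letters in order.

After move 1 (F): F=GGGG U=WWOO R=WRWR D=RRYY L=OYOY
After move 2 (F): F=GGGG U=WWYY R=OROR D=WWYY L=OROR
After move 3 (U): U=YWYW F=ORGG R=BBOR B=ORBB L=GGOR
Query 1: U[3] = W
Query 2: D[1] = W
Query 3: F[2] = G
Query 4: L[1] = G
Query 5: R[3] = R

Answer: W W G G R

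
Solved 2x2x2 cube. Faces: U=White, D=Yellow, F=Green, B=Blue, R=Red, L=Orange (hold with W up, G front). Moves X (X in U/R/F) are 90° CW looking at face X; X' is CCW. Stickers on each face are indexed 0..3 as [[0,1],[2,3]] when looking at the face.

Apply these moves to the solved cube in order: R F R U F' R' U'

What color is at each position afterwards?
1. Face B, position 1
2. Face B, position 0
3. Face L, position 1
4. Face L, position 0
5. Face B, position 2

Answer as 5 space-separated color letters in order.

After move 1 (R): R=RRRR U=WGWG F=GYGY D=YBYB B=WBWB
After move 2 (F): F=GGYY U=WGOO R=WRGR D=RRYB L=OYOB
After move 3 (R): R=GWRR U=WGOY F=GRYB D=RWYW B=OBGB
After move 4 (U): U=OWYG F=GWYB R=OBRR B=OYGB L=GROB
After move 5 (F'): F=WBGY U=OWOR R=WBRR D=RBYW L=GGOY
After move 6 (R'): R=BRWR U=OGOO F=WWGR D=RBYY B=WYBB
After move 7 (U'): U=GOOO F=GGGR R=WWWR B=BRBB L=WYOY
Query 1: B[1] = R
Query 2: B[0] = B
Query 3: L[1] = Y
Query 4: L[0] = W
Query 5: B[2] = B

Answer: R B Y W B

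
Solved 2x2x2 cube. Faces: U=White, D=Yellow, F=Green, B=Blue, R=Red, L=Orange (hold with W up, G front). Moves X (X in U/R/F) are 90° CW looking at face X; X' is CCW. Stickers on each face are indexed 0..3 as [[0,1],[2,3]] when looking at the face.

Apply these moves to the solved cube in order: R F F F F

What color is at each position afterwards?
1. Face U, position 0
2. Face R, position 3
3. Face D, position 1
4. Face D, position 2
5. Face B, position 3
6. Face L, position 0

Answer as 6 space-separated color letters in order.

After move 1 (R): R=RRRR U=WGWG F=GYGY D=YBYB B=WBWB
After move 2 (F): F=GGYY U=WGOO R=WRGR D=RRYB L=OYOB
After move 3 (F): F=YGYG U=WGBY R=OROR D=GWYB L=OROR
After move 4 (F): F=YYGG U=WGRR R=BRYR D=OOYB L=OGOW
After move 5 (F): F=GYGY U=WGWG R=RRRR D=YBYB L=OOOO
Query 1: U[0] = W
Query 2: R[3] = R
Query 3: D[1] = B
Query 4: D[2] = Y
Query 5: B[3] = B
Query 6: L[0] = O

Answer: W R B Y B O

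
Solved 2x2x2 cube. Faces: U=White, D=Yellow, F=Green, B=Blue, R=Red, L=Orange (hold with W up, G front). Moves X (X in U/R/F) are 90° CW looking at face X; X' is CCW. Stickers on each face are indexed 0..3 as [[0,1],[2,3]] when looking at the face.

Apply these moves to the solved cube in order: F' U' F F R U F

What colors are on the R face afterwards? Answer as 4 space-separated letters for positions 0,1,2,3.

After move 1 (F'): F=GGGG U=WWRR R=YRYR D=OOYY L=OWOW
After move 2 (U'): U=WRWR F=OWGG R=GGYR B=YRBB L=BBOW
After move 3 (F): F=GOGW U=WRWB R=WGRR D=YGYY L=BOOO
After move 4 (F): F=GGWO U=WROO R=WGBR D=RWYY L=BYOG
After move 5 (R): R=BWRG U=WGOO F=GWWY D=RBYY B=ORRB
After move 6 (U): U=OWOG F=BWWY R=ORRG B=BYRB L=GWOG
After move 7 (F): F=WBYW U=OWGW R=ORGG D=ROYY L=GROB
Query: R face = ORGG

Answer: O R G G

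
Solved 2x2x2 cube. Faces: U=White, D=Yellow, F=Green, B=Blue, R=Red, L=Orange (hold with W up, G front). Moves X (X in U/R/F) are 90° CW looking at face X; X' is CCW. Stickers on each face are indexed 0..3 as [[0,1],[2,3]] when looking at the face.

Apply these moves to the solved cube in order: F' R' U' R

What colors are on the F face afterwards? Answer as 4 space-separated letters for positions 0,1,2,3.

After move 1 (F'): F=GGGG U=WWRR R=YRYR D=OOYY L=OWOW
After move 2 (R'): R=RRYY U=WBRB F=GWGR D=OGYG B=YBOB
After move 3 (U'): U=BBWR F=OWGR R=GWYY B=RROB L=YBOW
After move 4 (R): R=YGYW U=BWWR F=OGGG D=OOYR B=RRBB
Query: F face = OGGG

Answer: O G G G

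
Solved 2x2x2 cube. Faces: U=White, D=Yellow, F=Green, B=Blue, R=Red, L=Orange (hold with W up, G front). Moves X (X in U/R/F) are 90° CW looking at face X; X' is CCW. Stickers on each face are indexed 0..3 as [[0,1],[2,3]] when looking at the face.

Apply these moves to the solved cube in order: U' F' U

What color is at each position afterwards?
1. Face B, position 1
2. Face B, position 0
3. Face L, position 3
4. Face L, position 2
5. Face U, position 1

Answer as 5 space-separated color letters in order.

Answer: W B W O W

Derivation:
After move 1 (U'): U=WWWW F=OOGG R=GGRR B=RRBB L=BBOO
After move 2 (F'): F=OGOG U=WWGR R=YGYR D=BOYY L=BWOW
After move 3 (U): U=GWRW F=YGOG R=RRYR B=BWBB L=OGOW
Query 1: B[1] = W
Query 2: B[0] = B
Query 3: L[3] = W
Query 4: L[2] = O
Query 5: U[1] = W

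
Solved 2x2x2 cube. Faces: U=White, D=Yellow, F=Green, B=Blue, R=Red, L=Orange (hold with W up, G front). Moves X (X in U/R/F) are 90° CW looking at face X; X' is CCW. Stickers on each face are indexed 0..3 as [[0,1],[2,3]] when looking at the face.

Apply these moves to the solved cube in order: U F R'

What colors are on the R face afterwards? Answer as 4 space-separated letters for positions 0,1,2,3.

Answer: B R W W

Derivation:
After move 1 (U): U=WWWW F=RRGG R=BBRR B=OOBB L=GGOO
After move 2 (F): F=GRGR U=WWOG R=WBWR D=RBYY L=GYOY
After move 3 (R'): R=BRWW U=WBOO F=GWGG D=RRYR B=YOBB
Query: R face = BRWW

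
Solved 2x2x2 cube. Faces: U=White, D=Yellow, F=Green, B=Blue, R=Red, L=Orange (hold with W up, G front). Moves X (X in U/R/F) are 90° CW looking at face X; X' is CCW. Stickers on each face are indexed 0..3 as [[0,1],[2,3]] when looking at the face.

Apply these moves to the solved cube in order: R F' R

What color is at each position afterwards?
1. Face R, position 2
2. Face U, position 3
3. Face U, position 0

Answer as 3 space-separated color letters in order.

After move 1 (R): R=RRRR U=WGWG F=GYGY D=YBYB B=WBWB
After move 2 (F'): F=YYGG U=WGRR R=BRYR D=OOYB L=OGOW
After move 3 (R): R=YBRR U=WYRG F=YOGB D=OWYW B=RBGB
Query 1: R[2] = R
Query 2: U[3] = G
Query 3: U[0] = W

Answer: R G W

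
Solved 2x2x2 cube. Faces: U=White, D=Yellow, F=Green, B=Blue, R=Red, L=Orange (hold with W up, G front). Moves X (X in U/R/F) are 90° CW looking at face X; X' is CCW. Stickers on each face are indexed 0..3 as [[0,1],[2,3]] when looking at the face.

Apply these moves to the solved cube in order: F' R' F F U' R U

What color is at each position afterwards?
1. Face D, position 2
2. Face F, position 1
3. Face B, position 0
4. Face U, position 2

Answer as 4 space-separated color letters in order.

After move 1 (F'): F=GGGG U=WWRR R=YRYR D=OOYY L=OWOW
After move 2 (R'): R=RRYY U=WBRB F=GWGR D=OGYG B=YBOB
After move 3 (F): F=GGRW U=WBWW R=RRBY D=YRYG L=OOOG
After move 4 (F): F=RGWG U=WBGO R=WRWY D=BRYG L=OYOR
After move 5 (U'): U=BOWG F=OYWG R=RGWY B=WROB L=YBOR
After move 6 (R): R=WRYG U=BYWG F=ORWG D=BOYW B=GROB
After move 7 (U): U=WBGY F=WRWG R=GRYG B=YBOB L=OROR
Query 1: D[2] = Y
Query 2: F[1] = R
Query 3: B[0] = Y
Query 4: U[2] = G

Answer: Y R Y G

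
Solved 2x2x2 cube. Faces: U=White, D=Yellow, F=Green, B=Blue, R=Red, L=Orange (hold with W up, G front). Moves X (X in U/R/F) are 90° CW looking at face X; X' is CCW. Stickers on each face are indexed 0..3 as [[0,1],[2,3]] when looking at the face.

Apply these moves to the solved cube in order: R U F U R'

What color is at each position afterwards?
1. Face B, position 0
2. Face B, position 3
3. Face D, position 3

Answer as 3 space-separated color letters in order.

After move 1 (R): R=RRRR U=WGWG F=GYGY D=YBYB B=WBWB
After move 2 (U): U=WWGG F=RRGY R=WBRR B=OOWB L=GYOO
After move 3 (F): F=GRYR U=WWOY R=GBGR D=RWYB L=GYOB
After move 4 (U): U=OWYW F=GBYR R=OOGR B=GYWB L=GROB
After move 5 (R'): R=OROG U=OWYG F=GWYW D=RBYR B=BYWB
Query 1: B[0] = B
Query 2: B[3] = B
Query 3: D[3] = R

Answer: B B R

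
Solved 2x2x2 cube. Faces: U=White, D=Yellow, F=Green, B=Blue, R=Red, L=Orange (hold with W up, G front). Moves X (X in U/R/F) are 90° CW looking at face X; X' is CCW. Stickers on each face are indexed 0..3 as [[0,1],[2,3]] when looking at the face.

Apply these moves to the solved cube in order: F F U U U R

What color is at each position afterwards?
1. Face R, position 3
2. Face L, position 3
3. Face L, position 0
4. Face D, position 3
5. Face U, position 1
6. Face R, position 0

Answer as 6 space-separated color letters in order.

After move 1 (F): F=GGGG U=WWOO R=WRWR D=RRYY L=OYOY
After move 2 (F): F=GGGG U=WWYY R=OROR D=WWYY L=OROR
After move 3 (U): U=YWYW F=ORGG R=BBOR B=ORBB L=GGOR
After move 4 (U): U=YYWW F=BBGG R=OROR B=GGBB L=OROR
After move 5 (U): U=WYWY F=ORGG R=GGOR B=ORBB L=BBOR
After move 6 (R): R=OGRG U=WRWG F=OWGY D=WBYO B=YRYB
Query 1: R[3] = G
Query 2: L[3] = R
Query 3: L[0] = B
Query 4: D[3] = O
Query 5: U[1] = R
Query 6: R[0] = O

Answer: G R B O R O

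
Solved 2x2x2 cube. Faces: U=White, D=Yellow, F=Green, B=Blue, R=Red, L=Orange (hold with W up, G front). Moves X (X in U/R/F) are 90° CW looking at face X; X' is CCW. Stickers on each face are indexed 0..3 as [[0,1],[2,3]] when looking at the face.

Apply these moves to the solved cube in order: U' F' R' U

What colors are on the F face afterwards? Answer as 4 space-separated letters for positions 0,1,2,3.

After move 1 (U'): U=WWWW F=OOGG R=GGRR B=RRBB L=BBOO
After move 2 (F'): F=OGOG U=WWGR R=YGYR D=BOYY L=BWOW
After move 3 (R'): R=GRYY U=WBGR F=OWOR D=BGYG B=YROB
After move 4 (U): U=GWRB F=GROR R=YRYY B=BWOB L=OWOW
Query: F face = GROR

Answer: G R O R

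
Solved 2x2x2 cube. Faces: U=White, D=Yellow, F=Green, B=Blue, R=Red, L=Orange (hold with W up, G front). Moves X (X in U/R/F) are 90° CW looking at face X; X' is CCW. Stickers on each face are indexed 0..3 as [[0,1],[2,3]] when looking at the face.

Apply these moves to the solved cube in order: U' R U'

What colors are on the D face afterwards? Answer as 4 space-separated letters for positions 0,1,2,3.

After move 1 (U'): U=WWWW F=OOGG R=GGRR B=RRBB L=BBOO
After move 2 (R): R=RGRG U=WOWG F=OYGY D=YBYR B=WRWB
After move 3 (U'): U=OGWW F=BBGY R=OYRG B=RGWB L=WROO
Query: D face = YBYR

Answer: Y B Y R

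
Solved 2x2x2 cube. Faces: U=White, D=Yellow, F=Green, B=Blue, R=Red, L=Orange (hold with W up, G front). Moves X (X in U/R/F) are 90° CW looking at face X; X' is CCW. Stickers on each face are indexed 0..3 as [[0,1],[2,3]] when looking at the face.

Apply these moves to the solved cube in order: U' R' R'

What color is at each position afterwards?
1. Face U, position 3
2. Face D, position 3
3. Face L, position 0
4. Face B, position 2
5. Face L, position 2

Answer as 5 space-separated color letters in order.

Answer: Y W B O O

Derivation:
After move 1 (U'): U=WWWW F=OOGG R=GGRR B=RRBB L=BBOO
After move 2 (R'): R=GRGR U=WBWR F=OWGW D=YOYG B=YRYB
After move 3 (R'): R=RRGG U=WYWY F=OBGR D=YWYW B=GROB
Query 1: U[3] = Y
Query 2: D[3] = W
Query 3: L[0] = B
Query 4: B[2] = O
Query 5: L[2] = O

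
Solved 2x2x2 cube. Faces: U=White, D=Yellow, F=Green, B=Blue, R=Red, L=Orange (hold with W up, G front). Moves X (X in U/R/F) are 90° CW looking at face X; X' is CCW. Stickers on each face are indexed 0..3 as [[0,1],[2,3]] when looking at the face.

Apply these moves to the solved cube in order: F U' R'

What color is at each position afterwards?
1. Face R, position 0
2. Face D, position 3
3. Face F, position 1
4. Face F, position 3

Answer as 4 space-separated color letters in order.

Answer: G G O O

Derivation:
After move 1 (F): F=GGGG U=WWOO R=WRWR D=RRYY L=OYOY
After move 2 (U'): U=WOWO F=OYGG R=GGWR B=WRBB L=BBOY
After move 3 (R'): R=GRGW U=WBWW F=OOGO D=RYYG B=YRRB
Query 1: R[0] = G
Query 2: D[3] = G
Query 3: F[1] = O
Query 4: F[3] = O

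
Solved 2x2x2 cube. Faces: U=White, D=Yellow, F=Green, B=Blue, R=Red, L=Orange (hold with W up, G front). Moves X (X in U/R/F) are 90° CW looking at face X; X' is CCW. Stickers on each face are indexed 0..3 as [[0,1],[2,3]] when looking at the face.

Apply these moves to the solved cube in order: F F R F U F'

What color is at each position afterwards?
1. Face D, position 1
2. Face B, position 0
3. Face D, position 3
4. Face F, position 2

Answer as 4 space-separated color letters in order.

Answer: B O B Y

Derivation:
After move 1 (F): F=GGGG U=WWOO R=WRWR D=RRYY L=OYOY
After move 2 (F): F=GGGG U=WWYY R=OROR D=WWYY L=OROR
After move 3 (R): R=OORR U=WGYG F=GWGY D=WBYB B=YBWB
After move 4 (F): F=GGYW U=WGRR R=YOGR D=ROYB L=OWOB
After move 5 (U): U=RWRG F=YOYW R=YBGR B=OWWB L=GGOB
After move 6 (F'): F=OWYY U=RWYG R=OBRR D=GBYB L=GGOR
Query 1: D[1] = B
Query 2: B[0] = O
Query 3: D[3] = B
Query 4: F[2] = Y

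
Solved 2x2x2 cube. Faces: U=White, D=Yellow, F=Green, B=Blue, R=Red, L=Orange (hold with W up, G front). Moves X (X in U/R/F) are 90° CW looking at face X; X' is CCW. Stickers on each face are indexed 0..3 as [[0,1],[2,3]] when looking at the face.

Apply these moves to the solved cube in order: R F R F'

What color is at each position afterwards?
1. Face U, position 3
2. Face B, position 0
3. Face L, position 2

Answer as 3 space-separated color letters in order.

Answer: R O O

Derivation:
After move 1 (R): R=RRRR U=WGWG F=GYGY D=YBYB B=WBWB
After move 2 (F): F=GGYY U=WGOO R=WRGR D=RRYB L=OYOB
After move 3 (R): R=GWRR U=WGOY F=GRYB D=RWYW B=OBGB
After move 4 (F'): F=RBGY U=WGGR R=WWRR D=YBYW L=OYOO
Query 1: U[3] = R
Query 2: B[0] = O
Query 3: L[2] = O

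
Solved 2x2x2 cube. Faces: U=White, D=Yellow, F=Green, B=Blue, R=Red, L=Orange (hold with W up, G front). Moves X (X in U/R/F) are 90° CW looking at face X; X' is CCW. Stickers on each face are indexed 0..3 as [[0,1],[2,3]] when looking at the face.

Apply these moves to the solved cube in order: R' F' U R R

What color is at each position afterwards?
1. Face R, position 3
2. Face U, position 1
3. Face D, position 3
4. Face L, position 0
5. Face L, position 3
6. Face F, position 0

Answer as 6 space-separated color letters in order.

After move 1 (R'): R=RRRR U=WBWB F=GWGW D=YGYG B=YBYB
After move 2 (F'): F=WWGG U=WBRR R=GRYR D=OOYG L=OBOW
After move 3 (U): U=RWRB F=GRGG R=YBYR B=OBYB L=WWOW
After move 4 (R): R=YYRB U=RRRG F=GOGG D=OYYO B=BBWB
After move 5 (R): R=RYBY U=RORG F=GYGO D=OWYB B=GBRB
Query 1: R[3] = Y
Query 2: U[1] = O
Query 3: D[3] = B
Query 4: L[0] = W
Query 5: L[3] = W
Query 6: F[0] = G

Answer: Y O B W W G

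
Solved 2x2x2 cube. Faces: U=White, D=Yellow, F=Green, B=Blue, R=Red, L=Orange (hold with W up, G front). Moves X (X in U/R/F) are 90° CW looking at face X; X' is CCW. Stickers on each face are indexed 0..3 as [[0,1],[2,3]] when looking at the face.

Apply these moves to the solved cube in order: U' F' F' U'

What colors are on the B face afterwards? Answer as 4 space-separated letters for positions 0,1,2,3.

After move 1 (U'): U=WWWW F=OOGG R=GGRR B=RRBB L=BBOO
After move 2 (F'): F=OGOG U=WWGR R=YGYR D=BOYY L=BWOW
After move 3 (F'): F=GGOO U=WWYY R=OGBR D=WWYY L=BROG
After move 4 (U'): U=WYWY F=BROO R=GGBR B=OGBB L=RROG
Query: B face = OGBB

Answer: O G B B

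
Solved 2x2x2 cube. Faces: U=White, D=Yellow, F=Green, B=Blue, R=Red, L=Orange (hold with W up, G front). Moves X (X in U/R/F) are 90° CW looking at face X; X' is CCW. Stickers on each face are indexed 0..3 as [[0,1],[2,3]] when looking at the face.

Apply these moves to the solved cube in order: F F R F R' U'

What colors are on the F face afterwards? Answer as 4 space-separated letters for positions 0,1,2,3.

After move 1 (F): F=GGGG U=WWOO R=WRWR D=RRYY L=OYOY
After move 2 (F): F=GGGG U=WWYY R=OROR D=WWYY L=OROR
After move 3 (R): R=OORR U=WGYG F=GWGY D=WBYB B=YBWB
After move 4 (F): F=GGYW U=WGRR R=YOGR D=ROYB L=OWOB
After move 5 (R'): R=ORYG U=WWRY F=GGYR D=RGYW B=BBOB
After move 6 (U'): U=WYWR F=OWYR R=GGYG B=OROB L=BBOB
Query: F face = OWYR

Answer: O W Y R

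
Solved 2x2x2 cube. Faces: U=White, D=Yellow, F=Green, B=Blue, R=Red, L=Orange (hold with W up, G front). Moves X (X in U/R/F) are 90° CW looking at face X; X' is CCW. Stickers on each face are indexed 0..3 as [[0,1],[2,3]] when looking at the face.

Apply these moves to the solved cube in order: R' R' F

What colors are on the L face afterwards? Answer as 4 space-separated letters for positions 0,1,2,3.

After move 1 (R'): R=RRRR U=WBWB F=GWGW D=YGYG B=YBYB
After move 2 (R'): R=RRRR U=WYWY F=GBGB D=YWYW B=GBGB
After move 3 (F): F=GGBB U=WYOO R=WRYR D=RRYW L=OYOW
Query: L face = OYOW

Answer: O Y O W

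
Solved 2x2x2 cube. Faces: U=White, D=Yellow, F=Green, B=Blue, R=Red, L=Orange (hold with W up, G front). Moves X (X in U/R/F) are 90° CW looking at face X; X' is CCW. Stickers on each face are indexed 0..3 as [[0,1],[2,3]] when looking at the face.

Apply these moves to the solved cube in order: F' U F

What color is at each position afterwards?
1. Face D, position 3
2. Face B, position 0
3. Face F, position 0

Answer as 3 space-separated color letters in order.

Answer: Y O G

Derivation:
After move 1 (F'): F=GGGG U=WWRR R=YRYR D=OOYY L=OWOW
After move 2 (U): U=RWRW F=YRGG R=BBYR B=OWBB L=GGOW
After move 3 (F): F=GYGR U=RWWG R=RBWR D=YBYY L=GOOO
Query 1: D[3] = Y
Query 2: B[0] = O
Query 3: F[0] = G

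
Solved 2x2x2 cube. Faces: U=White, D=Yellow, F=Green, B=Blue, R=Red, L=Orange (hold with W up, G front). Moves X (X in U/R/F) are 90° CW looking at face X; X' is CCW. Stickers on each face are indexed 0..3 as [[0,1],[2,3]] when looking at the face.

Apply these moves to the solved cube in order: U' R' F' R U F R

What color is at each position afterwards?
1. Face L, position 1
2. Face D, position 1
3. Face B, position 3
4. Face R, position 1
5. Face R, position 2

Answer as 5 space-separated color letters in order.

After move 1 (U'): U=WWWW F=OOGG R=GGRR B=RRBB L=BBOO
After move 2 (R'): R=GRGR U=WBWR F=OWGW D=YOYG B=YRYB
After move 3 (F'): F=WWOG U=WBGG R=ORYR D=BOYG L=BROW
After move 4 (R): R=YORR U=WWGG F=WOOG D=BYYY B=GRBB
After move 5 (U): U=GWGW F=YOOG R=GRRR B=BRBB L=WOOW
After move 6 (F): F=OYGO U=GWWO R=GRWR D=RGYY L=WBOY
After move 7 (R): R=WGRR U=GYWO F=OGGY D=RBYB B=ORWB
Query 1: L[1] = B
Query 2: D[1] = B
Query 3: B[3] = B
Query 4: R[1] = G
Query 5: R[2] = R

Answer: B B B G R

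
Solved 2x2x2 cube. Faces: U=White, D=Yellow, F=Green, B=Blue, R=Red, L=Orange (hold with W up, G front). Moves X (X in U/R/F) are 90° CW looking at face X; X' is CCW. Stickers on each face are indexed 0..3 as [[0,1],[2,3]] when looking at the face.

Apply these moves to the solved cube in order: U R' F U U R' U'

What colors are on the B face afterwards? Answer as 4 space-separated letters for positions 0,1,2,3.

After move 1 (U): U=WWWW F=RRGG R=BBRR B=OOBB L=GGOO
After move 2 (R'): R=BRBR U=WBWO F=RWGW D=YRYG B=YOYB
After move 3 (F): F=GRWW U=WBOG R=WROR D=BBYG L=GYOR
After move 4 (U): U=OWGB F=WRWW R=YOOR B=GYYB L=GROR
After move 5 (U): U=GOBW F=YOWW R=GYOR B=GRYB L=WROR
After move 6 (R'): R=YRGO U=GYBG F=YOWW D=BOYW B=GRBB
After move 7 (U'): U=YGGB F=WRWW R=YOGO B=YRBB L=GROR
Query: B face = YRBB

Answer: Y R B B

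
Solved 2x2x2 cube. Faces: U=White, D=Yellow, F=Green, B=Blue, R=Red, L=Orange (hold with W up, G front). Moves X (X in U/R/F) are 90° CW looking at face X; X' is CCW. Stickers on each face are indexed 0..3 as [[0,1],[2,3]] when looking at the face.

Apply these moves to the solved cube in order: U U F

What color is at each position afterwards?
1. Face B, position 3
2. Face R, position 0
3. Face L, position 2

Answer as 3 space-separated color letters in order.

Answer: B W O

Derivation:
After move 1 (U): U=WWWW F=RRGG R=BBRR B=OOBB L=GGOO
After move 2 (U): U=WWWW F=BBGG R=OORR B=GGBB L=RROO
After move 3 (F): F=GBGB U=WWOR R=WOWR D=ROYY L=RYOY
Query 1: B[3] = B
Query 2: R[0] = W
Query 3: L[2] = O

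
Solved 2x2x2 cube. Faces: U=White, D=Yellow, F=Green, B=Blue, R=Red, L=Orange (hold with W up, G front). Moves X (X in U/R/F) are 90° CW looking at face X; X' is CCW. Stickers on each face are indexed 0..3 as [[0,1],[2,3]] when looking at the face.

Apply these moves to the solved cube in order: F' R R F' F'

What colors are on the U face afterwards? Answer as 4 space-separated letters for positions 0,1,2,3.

Answer: W O W O

Derivation:
After move 1 (F'): F=GGGG U=WWRR R=YRYR D=OOYY L=OWOW
After move 2 (R): R=YYRR U=WGRG F=GOGY D=OBYB B=RBWB
After move 3 (R): R=RYRY U=WORY F=GBGB D=OWYR B=GBGB
After move 4 (F'): F=BBGG U=WORR R=WYOY D=WWYR L=OYOR
After move 5 (F'): F=BGBG U=WOWO R=WYWY D=YRYR L=OROR
Query: U face = WOWO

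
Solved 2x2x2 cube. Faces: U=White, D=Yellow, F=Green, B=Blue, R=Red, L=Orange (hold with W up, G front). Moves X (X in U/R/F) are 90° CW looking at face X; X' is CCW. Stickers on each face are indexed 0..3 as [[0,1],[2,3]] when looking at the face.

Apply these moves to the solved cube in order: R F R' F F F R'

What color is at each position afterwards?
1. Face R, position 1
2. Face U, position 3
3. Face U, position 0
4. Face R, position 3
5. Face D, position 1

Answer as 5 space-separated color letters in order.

Answer: G B W R O

Derivation:
After move 1 (R): R=RRRR U=WGWG F=GYGY D=YBYB B=WBWB
After move 2 (F): F=GGYY U=WGOO R=WRGR D=RRYB L=OYOB
After move 3 (R'): R=RRWG U=WWOW F=GGYO D=RGYY B=BBRB
After move 4 (F): F=YGOG U=WWBY R=ORWG D=WRYY L=OROG
After move 5 (F): F=OYGG U=WWGR R=BRYG D=WOYY L=OWOR
After move 6 (F): F=GOGY U=WWRW R=GRRG D=YBYY L=OWOO
After move 7 (R'): R=RGGR U=WRRB F=GWGW D=YOYY B=YBBB
Query 1: R[1] = G
Query 2: U[3] = B
Query 3: U[0] = W
Query 4: R[3] = R
Query 5: D[1] = O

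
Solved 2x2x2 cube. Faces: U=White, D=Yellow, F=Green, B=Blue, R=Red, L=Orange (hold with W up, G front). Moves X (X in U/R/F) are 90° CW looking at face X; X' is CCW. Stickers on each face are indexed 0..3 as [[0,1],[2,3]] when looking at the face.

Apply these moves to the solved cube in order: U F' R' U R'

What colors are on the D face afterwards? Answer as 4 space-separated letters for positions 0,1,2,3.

Answer: G R Y R

Derivation:
After move 1 (U): U=WWWW F=RRGG R=BBRR B=OOBB L=GGOO
After move 2 (F'): F=RGRG U=WWBR R=YBYR D=GOYY L=GWOW
After move 3 (R'): R=BRYY U=WBBO F=RWRR D=GGYG B=YOOB
After move 4 (U): U=BWOB F=BRRR R=YOYY B=GWOB L=RWOW
After move 5 (R'): R=OYYY U=BOOG F=BWRB D=GRYR B=GWGB
Query: D face = GRYR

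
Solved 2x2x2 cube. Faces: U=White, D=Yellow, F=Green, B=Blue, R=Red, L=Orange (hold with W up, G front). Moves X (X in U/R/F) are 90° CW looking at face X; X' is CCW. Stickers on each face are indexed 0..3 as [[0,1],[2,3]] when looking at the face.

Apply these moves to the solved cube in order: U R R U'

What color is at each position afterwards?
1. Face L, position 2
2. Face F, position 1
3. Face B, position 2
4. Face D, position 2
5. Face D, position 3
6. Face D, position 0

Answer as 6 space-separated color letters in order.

After move 1 (U): U=WWWW F=RRGG R=BBRR B=OOBB L=GGOO
After move 2 (R): R=RBRB U=WRWG F=RYGY D=YBYO B=WOWB
After move 3 (R): R=RRBB U=WYWY F=RBGO D=YWYW B=GORB
After move 4 (U'): U=YYWW F=GGGO R=RBBB B=RRRB L=GOOO
Query 1: L[2] = O
Query 2: F[1] = G
Query 3: B[2] = R
Query 4: D[2] = Y
Query 5: D[3] = W
Query 6: D[0] = Y

Answer: O G R Y W Y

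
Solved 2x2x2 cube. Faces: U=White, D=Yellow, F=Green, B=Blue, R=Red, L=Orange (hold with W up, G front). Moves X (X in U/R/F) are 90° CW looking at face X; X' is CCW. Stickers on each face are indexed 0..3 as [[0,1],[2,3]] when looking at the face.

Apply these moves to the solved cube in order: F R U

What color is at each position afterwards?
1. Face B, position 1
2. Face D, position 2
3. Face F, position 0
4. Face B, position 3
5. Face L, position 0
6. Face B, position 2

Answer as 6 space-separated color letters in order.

After move 1 (F): F=GGGG U=WWOO R=WRWR D=RRYY L=OYOY
After move 2 (R): R=WWRR U=WGOG F=GRGY D=RBYB B=OBWB
After move 3 (U): U=OWGG F=WWGY R=OBRR B=OYWB L=GROY
Query 1: B[1] = Y
Query 2: D[2] = Y
Query 3: F[0] = W
Query 4: B[3] = B
Query 5: L[0] = G
Query 6: B[2] = W

Answer: Y Y W B G W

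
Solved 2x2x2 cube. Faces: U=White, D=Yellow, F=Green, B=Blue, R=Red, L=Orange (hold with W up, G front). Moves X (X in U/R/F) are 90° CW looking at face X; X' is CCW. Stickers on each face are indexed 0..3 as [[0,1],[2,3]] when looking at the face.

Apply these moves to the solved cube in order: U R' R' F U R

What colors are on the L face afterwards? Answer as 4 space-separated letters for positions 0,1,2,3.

Answer: G R O W

Derivation:
After move 1 (U): U=WWWW F=RRGG R=BBRR B=OOBB L=GGOO
After move 2 (R'): R=BRBR U=WBWO F=RWGW D=YRYG B=YOYB
After move 3 (R'): R=RRBB U=WYWY F=RBGO D=YWYW B=GORB
After move 4 (F): F=GROB U=WYOG R=WRYB D=BRYW L=GYOW
After move 5 (U): U=OWGY F=WROB R=GOYB B=GYRB L=GROW
After move 6 (R): R=YGBO U=ORGB F=WROW D=BRYG B=YYWB
Query: L face = GROW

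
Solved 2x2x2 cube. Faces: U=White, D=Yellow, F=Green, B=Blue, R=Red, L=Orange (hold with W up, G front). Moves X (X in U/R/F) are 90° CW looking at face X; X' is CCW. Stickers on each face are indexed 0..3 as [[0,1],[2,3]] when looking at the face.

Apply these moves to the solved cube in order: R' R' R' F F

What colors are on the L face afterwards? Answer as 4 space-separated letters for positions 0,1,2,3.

Answer: O R O R

Derivation:
After move 1 (R'): R=RRRR U=WBWB F=GWGW D=YGYG B=YBYB
After move 2 (R'): R=RRRR U=WYWY F=GBGB D=YWYW B=GBGB
After move 3 (R'): R=RRRR U=WGWG F=GYGY D=YBYB B=WBWB
After move 4 (F): F=GGYY U=WGOO R=WRGR D=RRYB L=OYOB
After move 5 (F): F=YGYG U=WGBY R=OROR D=GWYB L=OROR
Query: L face = OROR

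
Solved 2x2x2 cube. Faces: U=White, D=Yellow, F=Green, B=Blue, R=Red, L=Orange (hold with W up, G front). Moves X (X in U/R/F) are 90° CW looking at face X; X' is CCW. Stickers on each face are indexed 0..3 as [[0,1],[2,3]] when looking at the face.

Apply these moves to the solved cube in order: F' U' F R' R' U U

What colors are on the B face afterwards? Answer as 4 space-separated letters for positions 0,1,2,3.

Answer: G B O B

Derivation:
After move 1 (F'): F=GGGG U=WWRR R=YRYR D=OOYY L=OWOW
After move 2 (U'): U=WRWR F=OWGG R=GGYR B=YRBB L=BBOW
After move 3 (F): F=GOGW U=WRWB R=WGRR D=YGYY L=BOOO
After move 4 (R'): R=GRWR U=WBWY F=GRGB D=YOYW B=YRGB
After move 5 (R'): R=RRGW U=WGWY F=GBGY D=YRYB B=WROB
After move 6 (U): U=WWYG F=RRGY R=WRGW B=BOOB L=GBOO
After move 7 (U): U=YWGW F=WRGY R=BOGW B=GBOB L=RROO
Query: B face = GBOB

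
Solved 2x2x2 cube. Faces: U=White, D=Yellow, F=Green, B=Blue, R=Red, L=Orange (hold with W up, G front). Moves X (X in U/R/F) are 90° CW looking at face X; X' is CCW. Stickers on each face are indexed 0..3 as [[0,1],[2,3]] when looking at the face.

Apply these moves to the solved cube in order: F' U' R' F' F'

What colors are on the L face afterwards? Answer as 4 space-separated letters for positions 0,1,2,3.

After move 1 (F'): F=GGGG U=WWRR R=YRYR D=OOYY L=OWOW
After move 2 (U'): U=WRWR F=OWGG R=GGYR B=YRBB L=BBOW
After move 3 (R'): R=GRGY U=WBWY F=ORGR D=OWYG B=YROB
After move 4 (F'): F=RROG U=WBGG R=WROY D=BWYG L=BYOW
After move 5 (F'): F=RGRO U=WBWO R=WRBY D=YWYG L=BGOG
Query: L face = BGOG

Answer: B G O G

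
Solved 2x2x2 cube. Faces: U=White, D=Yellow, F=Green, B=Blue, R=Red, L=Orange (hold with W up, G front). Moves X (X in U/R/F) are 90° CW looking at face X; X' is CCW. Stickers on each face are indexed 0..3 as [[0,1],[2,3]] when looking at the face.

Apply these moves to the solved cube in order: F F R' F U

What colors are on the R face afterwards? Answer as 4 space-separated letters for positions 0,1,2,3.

After move 1 (F): F=GGGG U=WWOO R=WRWR D=RRYY L=OYOY
After move 2 (F): F=GGGG U=WWYY R=OROR D=WWYY L=OROR
After move 3 (R'): R=RROO U=WBYB F=GWGY D=WGYG B=YBWB
After move 4 (F): F=GGYW U=WBRR R=YRBO D=ORYG L=OWOG
After move 5 (U): U=RWRB F=YRYW R=YBBO B=OWWB L=GGOG
Query: R face = YBBO

Answer: Y B B O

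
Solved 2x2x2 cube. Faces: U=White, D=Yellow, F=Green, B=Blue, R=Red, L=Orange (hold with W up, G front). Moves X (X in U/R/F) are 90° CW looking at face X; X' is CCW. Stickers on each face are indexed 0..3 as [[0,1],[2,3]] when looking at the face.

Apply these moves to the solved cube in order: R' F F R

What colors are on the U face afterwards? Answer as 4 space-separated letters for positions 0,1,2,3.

After move 1 (R'): R=RRRR U=WBWB F=GWGW D=YGYG B=YBYB
After move 2 (F): F=GGWW U=WBOO R=WRBR D=RRYG L=OYOG
After move 3 (F): F=WGWG U=WBGY R=OROR D=BWYG L=OROR
After move 4 (R): R=OORR U=WGGG F=WWWG D=BYYY B=YBBB
Query: U face = WGGG

Answer: W G G G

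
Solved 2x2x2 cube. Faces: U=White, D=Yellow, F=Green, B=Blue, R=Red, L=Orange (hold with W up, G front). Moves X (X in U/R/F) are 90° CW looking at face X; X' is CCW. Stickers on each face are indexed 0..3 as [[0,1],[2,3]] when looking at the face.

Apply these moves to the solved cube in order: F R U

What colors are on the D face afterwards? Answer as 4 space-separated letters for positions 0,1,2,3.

After move 1 (F): F=GGGG U=WWOO R=WRWR D=RRYY L=OYOY
After move 2 (R): R=WWRR U=WGOG F=GRGY D=RBYB B=OBWB
After move 3 (U): U=OWGG F=WWGY R=OBRR B=OYWB L=GROY
Query: D face = RBYB

Answer: R B Y B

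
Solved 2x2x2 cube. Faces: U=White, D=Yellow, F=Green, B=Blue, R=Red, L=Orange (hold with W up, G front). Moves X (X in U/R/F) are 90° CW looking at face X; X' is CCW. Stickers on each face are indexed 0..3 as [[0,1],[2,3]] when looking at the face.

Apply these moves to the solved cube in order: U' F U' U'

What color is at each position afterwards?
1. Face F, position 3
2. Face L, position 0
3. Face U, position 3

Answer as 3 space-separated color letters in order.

After move 1 (U'): U=WWWW F=OOGG R=GGRR B=RRBB L=BBOO
After move 2 (F): F=GOGO U=WWOB R=WGWR D=RGYY L=BYOY
After move 3 (U'): U=WBWO F=BYGO R=GOWR B=WGBB L=RROY
After move 4 (U'): U=BOWW F=RRGO R=BYWR B=GOBB L=WGOY
Query 1: F[3] = O
Query 2: L[0] = W
Query 3: U[3] = W

Answer: O W W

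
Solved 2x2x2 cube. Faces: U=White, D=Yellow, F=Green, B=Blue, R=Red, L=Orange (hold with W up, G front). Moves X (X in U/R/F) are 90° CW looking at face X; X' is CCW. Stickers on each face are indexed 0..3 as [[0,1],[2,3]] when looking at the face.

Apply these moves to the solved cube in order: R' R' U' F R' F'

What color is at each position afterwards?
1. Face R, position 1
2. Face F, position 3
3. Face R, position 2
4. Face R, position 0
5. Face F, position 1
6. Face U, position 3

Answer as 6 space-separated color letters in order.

After move 1 (R'): R=RRRR U=WBWB F=GWGW D=YGYG B=YBYB
After move 2 (R'): R=RRRR U=WYWY F=GBGB D=YWYW B=GBGB
After move 3 (U'): U=YYWW F=OOGB R=GBRR B=RRGB L=GBOO
After move 4 (F): F=GOBO U=YYOB R=WBWR D=RGYW L=GYOW
After move 5 (R'): R=BRWW U=YGOR F=GYBB D=ROYO B=WRGB
After move 6 (F'): F=YBGB U=YGBW R=ORRW D=YWYO L=GROO
Query 1: R[1] = R
Query 2: F[3] = B
Query 3: R[2] = R
Query 4: R[0] = O
Query 5: F[1] = B
Query 6: U[3] = W

Answer: R B R O B W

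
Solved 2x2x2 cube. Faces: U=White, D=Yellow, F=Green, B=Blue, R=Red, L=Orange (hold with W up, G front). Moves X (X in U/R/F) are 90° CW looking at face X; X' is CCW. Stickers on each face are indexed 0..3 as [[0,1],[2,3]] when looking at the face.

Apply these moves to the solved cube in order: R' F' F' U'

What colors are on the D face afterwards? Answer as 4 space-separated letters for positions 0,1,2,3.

After move 1 (R'): R=RRRR U=WBWB F=GWGW D=YGYG B=YBYB
After move 2 (F'): F=WWGG U=WBRR R=GRYR D=OOYG L=OBOW
After move 3 (F'): F=WGWG U=WBGY R=OROR D=BWYG L=OROR
After move 4 (U'): U=BYWG F=ORWG R=WGOR B=ORYB L=YBOR
Query: D face = BWYG

Answer: B W Y G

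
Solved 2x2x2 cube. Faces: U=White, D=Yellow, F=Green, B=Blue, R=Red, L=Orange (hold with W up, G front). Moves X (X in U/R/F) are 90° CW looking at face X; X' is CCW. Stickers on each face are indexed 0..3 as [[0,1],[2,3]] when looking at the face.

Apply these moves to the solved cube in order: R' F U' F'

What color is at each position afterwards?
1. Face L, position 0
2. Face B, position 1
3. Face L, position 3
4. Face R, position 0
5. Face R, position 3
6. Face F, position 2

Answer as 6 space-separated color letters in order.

Answer: Y R W R R O

Derivation:
After move 1 (R'): R=RRRR U=WBWB F=GWGW D=YGYG B=YBYB
After move 2 (F): F=GGWW U=WBOO R=WRBR D=RRYG L=OYOG
After move 3 (U'): U=BOWO F=OYWW R=GGBR B=WRYB L=YBOG
After move 4 (F'): F=YWOW U=BOGB R=RGRR D=BGYG L=YOOW
Query 1: L[0] = Y
Query 2: B[1] = R
Query 3: L[3] = W
Query 4: R[0] = R
Query 5: R[3] = R
Query 6: F[2] = O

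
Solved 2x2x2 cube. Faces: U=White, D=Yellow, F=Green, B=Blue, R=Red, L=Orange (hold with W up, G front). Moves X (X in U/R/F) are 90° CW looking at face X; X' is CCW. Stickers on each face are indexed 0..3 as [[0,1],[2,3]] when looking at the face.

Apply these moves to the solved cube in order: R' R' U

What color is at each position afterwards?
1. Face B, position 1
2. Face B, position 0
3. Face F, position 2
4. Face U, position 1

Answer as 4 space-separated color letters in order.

Answer: O O G W

Derivation:
After move 1 (R'): R=RRRR U=WBWB F=GWGW D=YGYG B=YBYB
After move 2 (R'): R=RRRR U=WYWY F=GBGB D=YWYW B=GBGB
After move 3 (U): U=WWYY F=RRGB R=GBRR B=OOGB L=GBOO
Query 1: B[1] = O
Query 2: B[0] = O
Query 3: F[2] = G
Query 4: U[1] = W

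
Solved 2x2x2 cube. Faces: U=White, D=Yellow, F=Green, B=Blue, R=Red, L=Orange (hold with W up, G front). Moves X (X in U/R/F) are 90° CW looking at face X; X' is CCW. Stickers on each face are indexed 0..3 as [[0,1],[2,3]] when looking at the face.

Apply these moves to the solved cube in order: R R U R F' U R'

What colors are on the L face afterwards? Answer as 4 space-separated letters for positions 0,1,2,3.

Answer: W W O Y

Derivation:
After move 1 (R): R=RRRR U=WGWG F=GYGY D=YBYB B=WBWB
After move 2 (R): R=RRRR U=WYWY F=GBGB D=YWYW B=GBGB
After move 3 (U): U=WWYY F=RRGB R=GBRR B=OOGB L=GBOO
After move 4 (R): R=RGRB U=WRYB F=RWGW D=YGYO B=YOWB
After move 5 (F'): F=WWRG U=WRRR R=GGYB D=BOYO L=GBOY
After move 6 (U): U=RWRR F=GGRG R=YOYB B=GBWB L=WWOY
After move 7 (R'): R=OBYY U=RWRG F=GWRR D=BGYG B=OBOB
Query: L face = WWOY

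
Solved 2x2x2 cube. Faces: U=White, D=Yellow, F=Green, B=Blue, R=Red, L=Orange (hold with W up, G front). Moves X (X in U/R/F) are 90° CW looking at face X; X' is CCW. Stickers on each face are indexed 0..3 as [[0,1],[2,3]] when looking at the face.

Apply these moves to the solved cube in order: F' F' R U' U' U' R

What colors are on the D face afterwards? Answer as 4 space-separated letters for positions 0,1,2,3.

Answer: W W Y O

Derivation:
After move 1 (F'): F=GGGG U=WWRR R=YRYR D=OOYY L=OWOW
After move 2 (F'): F=GGGG U=WWYY R=OROR D=WWYY L=OROR
After move 3 (R): R=OORR U=WGYG F=GWGY D=WBYB B=YBWB
After move 4 (U'): U=GGWY F=ORGY R=GWRR B=OOWB L=YBOR
After move 5 (U'): U=GYGW F=YBGY R=ORRR B=GWWB L=OOOR
After move 6 (U'): U=YWGG F=OOGY R=YBRR B=ORWB L=GWOR
After move 7 (R): R=RYRB U=YOGY F=OBGB D=WWYO B=GRWB
Query: D face = WWYO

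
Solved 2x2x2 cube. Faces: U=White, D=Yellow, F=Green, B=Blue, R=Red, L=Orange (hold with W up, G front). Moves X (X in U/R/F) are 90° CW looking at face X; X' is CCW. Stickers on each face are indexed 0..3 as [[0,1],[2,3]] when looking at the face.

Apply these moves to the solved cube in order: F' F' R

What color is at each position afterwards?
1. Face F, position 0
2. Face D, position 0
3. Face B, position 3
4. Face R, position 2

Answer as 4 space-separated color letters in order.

After move 1 (F'): F=GGGG U=WWRR R=YRYR D=OOYY L=OWOW
After move 2 (F'): F=GGGG U=WWYY R=OROR D=WWYY L=OROR
After move 3 (R): R=OORR U=WGYG F=GWGY D=WBYB B=YBWB
Query 1: F[0] = G
Query 2: D[0] = W
Query 3: B[3] = B
Query 4: R[2] = R

Answer: G W B R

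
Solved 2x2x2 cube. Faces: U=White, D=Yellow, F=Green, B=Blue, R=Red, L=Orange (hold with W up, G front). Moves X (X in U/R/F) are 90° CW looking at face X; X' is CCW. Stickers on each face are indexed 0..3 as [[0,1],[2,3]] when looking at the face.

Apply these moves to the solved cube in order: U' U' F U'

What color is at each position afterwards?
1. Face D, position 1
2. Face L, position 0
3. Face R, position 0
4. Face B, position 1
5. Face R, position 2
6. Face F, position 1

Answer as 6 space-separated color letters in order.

After move 1 (U'): U=WWWW F=OOGG R=GGRR B=RRBB L=BBOO
After move 2 (U'): U=WWWW F=BBGG R=OORR B=GGBB L=RROO
After move 3 (F): F=GBGB U=WWOR R=WOWR D=ROYY L=RYOY
After move 4 (U'): U=WRWO F=RYGB R=GBWR B=WOBB L=GGOY
Query 1: D[1] = O
Query 2: L[0] = G
Query 3: R[0] = G
Query 4: B[1] = O
Query 5: R[2] = W
Query 6: F[1] = Y

Answer: O G G O W Y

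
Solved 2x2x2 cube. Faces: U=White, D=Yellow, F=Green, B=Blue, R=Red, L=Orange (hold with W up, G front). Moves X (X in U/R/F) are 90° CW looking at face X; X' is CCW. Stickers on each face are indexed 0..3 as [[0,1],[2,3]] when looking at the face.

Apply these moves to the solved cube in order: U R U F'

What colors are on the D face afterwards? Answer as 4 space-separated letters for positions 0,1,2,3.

Answer: Y O Y O

Derivation:
After move 1 (U): U=WWWW F=RRGG R=BBRR B=OOBB L=GGOO
After move 2 (R): R=RBRB U=WRWG F=RYGY D=YBYO B=WOWB
After move 3 (U): U=WWGR F=RBGY R=WORB B=GGWB L=RYOO
After move 4 (F'): F=BYRG U=WWWR R=BOYB D=YOYO L=RROG
Query: D face = YOYO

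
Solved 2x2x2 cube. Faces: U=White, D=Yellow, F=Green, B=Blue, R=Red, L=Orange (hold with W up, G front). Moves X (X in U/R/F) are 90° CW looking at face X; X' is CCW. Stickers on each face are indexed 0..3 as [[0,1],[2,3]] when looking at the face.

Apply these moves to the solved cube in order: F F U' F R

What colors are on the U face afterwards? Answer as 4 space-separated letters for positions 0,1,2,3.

After move 1 (F): F=GGGG U=WWOO R=WRWR D=RRYY L=OYOY
After move 2 (F): F=GGGG U=WWYY R=OROR D=WWYY L=OROR
After move 3 (U'): U=WYWY F=ORGG R=GGOR B=ORBB L=BBOR
After move 4 (F): F=GOGR U=WYRB R=WGYR D=OGYY L=BWOW
After move 5 (R): R=YWRG U=WORR F=GGGY D=OBYO B=BRYB
Query: U face = WORR

Answer: W O R R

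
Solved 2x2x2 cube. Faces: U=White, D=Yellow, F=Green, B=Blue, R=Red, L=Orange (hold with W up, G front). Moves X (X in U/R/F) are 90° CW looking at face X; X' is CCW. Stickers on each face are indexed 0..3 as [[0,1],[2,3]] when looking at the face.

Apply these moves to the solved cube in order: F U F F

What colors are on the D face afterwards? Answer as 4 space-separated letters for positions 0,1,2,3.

After move 1 (F): F=GGGG U=WWOO R=WRWR D=RRYY L=OYOY
After move 2 (U): U=OWOW F=WRGG R=BBWR B=OYBB L=GGOY
After move 3 (F): F=GWGR U=OWYG R=OBWR D=WBYY L=GROR
After move 4 (F): F=GGRW U=OWRR R=YBGR D=WOYY L=GWOB
Query: D face = WOYY

Answer: W O Y Y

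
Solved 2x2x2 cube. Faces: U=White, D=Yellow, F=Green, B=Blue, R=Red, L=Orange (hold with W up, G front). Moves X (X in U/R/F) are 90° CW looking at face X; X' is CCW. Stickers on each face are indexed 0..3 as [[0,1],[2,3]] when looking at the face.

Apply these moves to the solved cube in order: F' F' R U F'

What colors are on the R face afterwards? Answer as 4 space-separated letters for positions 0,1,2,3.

After move 1 (F'): F=GGGG U=WWRR R=YRYR D=OOYY L=OWOW
After move 2 (F'): F=GGGG U=WWYY R=OROR D=WWYY L=OROR
After move 3 (R): R=OORR U=WGYG F=GWGY D=WBYB B=YBWB
After move 4 (U): U=YWGG F=OOGY R=YBRR B=ORWB L=GWOR
After move 5 (F'): F=OYOG U=YWYR R=BBWR D=WRYB L=GGOG
Query: R face = BBWR

Answer: B B W R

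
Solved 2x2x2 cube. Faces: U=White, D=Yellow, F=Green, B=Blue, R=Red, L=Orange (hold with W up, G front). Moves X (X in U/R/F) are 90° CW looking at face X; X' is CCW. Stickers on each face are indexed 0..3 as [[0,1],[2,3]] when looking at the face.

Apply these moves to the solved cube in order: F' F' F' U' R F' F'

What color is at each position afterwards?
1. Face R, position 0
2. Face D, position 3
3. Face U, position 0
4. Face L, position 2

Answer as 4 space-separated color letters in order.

Answer: Y W W O

Derivation:
After move 1 (F'): F=GGGG U=WWRR R=YRYR D=OOYY L=OWOW
After move 2 (F'): F=GGGG U=WWYY R=OROR D=WWYY L=OROR
After move 3 (F'): F=GGGG U=WWOO R=WRWR D=RRYY L=OYOY
After move 4 (U'): U=WOWO F=OYGG R=GGWR B=WRBB L=BBOY
After move 5 (R): R=WGRG U=WYWG F=ORGY D=RBYW B=OROB
After move 6 (F'): F=RYOG U=WYWR R=BGRG D=BYYW L=BGOW
After move 7 (F'): F=YGRO U=WYBR R=YGBG D=GWYW L=BROW
Query 1: R[0] = Y
Query 2: D[3] = W
Query 3: U[0] = W
Query 4: L[2] = O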